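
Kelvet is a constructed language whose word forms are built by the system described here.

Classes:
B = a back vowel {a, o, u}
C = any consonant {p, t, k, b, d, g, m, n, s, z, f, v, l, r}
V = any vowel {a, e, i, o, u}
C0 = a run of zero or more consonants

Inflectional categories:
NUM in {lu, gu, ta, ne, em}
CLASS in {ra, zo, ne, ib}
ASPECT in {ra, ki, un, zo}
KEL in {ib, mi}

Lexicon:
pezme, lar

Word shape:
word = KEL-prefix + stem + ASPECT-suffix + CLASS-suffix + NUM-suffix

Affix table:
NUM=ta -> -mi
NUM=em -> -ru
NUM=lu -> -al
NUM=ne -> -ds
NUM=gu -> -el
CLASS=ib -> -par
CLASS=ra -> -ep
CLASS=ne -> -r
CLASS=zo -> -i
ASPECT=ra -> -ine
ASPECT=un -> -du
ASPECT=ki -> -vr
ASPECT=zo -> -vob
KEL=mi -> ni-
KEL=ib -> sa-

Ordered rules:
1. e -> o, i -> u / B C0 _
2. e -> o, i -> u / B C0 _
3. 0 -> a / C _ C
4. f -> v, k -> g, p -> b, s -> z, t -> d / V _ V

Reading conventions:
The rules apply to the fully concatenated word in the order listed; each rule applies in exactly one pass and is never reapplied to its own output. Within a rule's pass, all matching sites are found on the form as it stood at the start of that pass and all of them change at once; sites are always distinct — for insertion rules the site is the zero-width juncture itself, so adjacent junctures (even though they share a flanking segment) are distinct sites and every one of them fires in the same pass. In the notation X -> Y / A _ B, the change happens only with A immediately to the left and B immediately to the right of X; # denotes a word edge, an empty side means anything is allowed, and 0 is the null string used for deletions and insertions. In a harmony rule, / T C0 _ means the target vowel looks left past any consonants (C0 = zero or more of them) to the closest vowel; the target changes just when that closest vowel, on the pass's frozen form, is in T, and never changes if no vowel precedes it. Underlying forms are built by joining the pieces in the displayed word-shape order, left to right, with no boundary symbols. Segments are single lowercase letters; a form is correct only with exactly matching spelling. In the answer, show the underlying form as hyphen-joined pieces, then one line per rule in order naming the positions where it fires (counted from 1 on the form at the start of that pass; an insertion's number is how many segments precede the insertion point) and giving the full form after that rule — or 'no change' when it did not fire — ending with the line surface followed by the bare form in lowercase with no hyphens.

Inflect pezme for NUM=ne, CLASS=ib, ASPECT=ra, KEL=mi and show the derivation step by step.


underlying: ni-pezme-ine-par-ds
1. e -> o, i -> u / B C0 _: no change
2. e -> o, i -> u / B C0 _: no change
3. 0 -> a / C _ C: inserts after position(s) 5, 13, 14: nipezameineparadas
4. f -> v, k -> g, p -> b, s -> z, t -> d / V _ V: fires at position(s) 3, 12: nibezameinebaradas
surface: nibezameinebaradas


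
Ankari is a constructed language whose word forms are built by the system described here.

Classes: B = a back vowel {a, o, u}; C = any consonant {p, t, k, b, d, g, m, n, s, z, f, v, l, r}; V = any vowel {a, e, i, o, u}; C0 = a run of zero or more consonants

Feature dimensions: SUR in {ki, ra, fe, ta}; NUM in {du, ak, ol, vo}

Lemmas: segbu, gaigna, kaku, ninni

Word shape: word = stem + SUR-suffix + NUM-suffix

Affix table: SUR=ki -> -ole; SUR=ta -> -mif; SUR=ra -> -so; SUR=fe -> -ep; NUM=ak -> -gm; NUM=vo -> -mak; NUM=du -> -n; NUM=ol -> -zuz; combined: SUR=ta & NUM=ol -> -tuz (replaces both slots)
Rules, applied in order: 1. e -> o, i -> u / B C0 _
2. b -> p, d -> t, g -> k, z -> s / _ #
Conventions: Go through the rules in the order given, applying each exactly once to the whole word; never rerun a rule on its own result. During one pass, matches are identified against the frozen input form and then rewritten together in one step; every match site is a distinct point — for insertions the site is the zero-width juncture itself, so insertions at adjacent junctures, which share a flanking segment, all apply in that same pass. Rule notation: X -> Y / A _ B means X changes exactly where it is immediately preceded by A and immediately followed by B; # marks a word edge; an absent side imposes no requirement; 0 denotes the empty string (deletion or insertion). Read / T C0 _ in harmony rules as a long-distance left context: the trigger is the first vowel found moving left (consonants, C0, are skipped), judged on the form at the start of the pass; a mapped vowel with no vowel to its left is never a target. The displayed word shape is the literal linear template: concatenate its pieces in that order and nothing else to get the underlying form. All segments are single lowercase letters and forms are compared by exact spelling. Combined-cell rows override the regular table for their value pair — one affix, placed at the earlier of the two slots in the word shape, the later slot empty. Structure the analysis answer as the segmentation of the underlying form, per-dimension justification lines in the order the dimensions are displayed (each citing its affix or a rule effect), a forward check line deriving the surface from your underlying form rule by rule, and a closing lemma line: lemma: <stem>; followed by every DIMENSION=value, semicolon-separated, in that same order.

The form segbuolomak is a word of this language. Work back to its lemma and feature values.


underlying: segbu-ole-mak
SUR=ki - signalled by the affix -ole
NUM=vo - signalled by the affix -mak
check: segbuolemak -> segbuolomak -> segbuolomak
lemma: segbu; SUR=ki; NUM=vo


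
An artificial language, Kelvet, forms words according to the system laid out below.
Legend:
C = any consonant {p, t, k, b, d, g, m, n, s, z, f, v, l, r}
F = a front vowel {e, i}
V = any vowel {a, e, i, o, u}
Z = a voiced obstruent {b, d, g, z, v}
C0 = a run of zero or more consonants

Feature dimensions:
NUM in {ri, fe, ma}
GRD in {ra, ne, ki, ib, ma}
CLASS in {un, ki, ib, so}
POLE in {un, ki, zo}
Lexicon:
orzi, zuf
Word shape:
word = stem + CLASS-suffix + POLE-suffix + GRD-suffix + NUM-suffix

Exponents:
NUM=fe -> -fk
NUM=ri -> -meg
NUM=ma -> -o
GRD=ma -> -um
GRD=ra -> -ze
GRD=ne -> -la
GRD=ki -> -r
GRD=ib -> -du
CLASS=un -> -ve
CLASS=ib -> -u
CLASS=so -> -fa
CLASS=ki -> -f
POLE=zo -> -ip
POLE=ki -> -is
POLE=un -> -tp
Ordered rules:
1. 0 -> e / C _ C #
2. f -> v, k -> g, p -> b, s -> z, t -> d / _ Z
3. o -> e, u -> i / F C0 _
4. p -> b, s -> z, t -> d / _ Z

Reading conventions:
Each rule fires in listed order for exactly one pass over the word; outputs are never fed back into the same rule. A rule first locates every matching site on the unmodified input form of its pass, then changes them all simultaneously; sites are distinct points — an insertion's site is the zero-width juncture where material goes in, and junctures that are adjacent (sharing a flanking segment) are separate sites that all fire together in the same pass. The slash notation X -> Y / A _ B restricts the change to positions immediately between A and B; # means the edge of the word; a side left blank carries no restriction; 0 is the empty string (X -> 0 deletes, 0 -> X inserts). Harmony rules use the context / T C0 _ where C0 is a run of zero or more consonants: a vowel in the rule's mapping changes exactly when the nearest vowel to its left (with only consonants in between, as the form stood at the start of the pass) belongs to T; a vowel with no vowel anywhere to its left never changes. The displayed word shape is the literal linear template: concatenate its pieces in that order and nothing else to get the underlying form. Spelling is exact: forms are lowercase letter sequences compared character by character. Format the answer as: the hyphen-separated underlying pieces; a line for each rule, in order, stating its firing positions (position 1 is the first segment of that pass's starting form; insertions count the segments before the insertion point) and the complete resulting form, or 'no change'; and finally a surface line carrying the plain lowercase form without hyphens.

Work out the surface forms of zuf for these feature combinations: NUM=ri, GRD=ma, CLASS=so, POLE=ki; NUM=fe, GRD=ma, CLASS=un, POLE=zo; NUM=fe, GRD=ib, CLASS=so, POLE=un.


cell NUM=ri, GRD=ma, CLASS=so, POLE=ki:
underlying: zuf-fa-is-um-meg
1. 0 -> e / C _ C #: no change
2. f -> v, k -> g, p -> b, s -> z, t -> d / _ Z: no change
3. o -> e, u -> i / F C0 _: fires at position(s) 8: zuffaisimmeg
4. p -> b, s -> z, t -> d / _ Z: no change
surface: zuffaisimmeg

cell NUM=fe, GRD=ma, CLASS=un, POLE=zo:
underlying: zuf-ve-ip-um-fk
1. 0 -> e / C _ C #: inserts after position(s) 10: zufveipumfek
2. f -> v, k -> g, p -> b, s -> z, t -> d / _ Z: fires at position(s) 3: zuvveipumfek
3. o -> e, u -> i / F C0 _: fires at position(s) 8: zuvveipimfek
4. p -> b, s -> z, t -> d / _ Z: no change
surface: zuvveipimfek

cell NUM=fe, GRD=ib, CLASS=so, POLE=un:
underlying: zuf-fa-tp-du-fk
1. 0 -> e / C _ C #: inserts after position(s) 10: zuffatpdufek
2. f -> v, k -> g, p -> b, s -> z, t -> d / _ Z: fires at position(s) 7: zuffatbdufek
3. o -> e, u -> i / F C0 _: no change
4. p -> b, s -> z, t -> d / _ Z: fires at position(s) 6: zuffadbdufek
surface: zuffadbdufek


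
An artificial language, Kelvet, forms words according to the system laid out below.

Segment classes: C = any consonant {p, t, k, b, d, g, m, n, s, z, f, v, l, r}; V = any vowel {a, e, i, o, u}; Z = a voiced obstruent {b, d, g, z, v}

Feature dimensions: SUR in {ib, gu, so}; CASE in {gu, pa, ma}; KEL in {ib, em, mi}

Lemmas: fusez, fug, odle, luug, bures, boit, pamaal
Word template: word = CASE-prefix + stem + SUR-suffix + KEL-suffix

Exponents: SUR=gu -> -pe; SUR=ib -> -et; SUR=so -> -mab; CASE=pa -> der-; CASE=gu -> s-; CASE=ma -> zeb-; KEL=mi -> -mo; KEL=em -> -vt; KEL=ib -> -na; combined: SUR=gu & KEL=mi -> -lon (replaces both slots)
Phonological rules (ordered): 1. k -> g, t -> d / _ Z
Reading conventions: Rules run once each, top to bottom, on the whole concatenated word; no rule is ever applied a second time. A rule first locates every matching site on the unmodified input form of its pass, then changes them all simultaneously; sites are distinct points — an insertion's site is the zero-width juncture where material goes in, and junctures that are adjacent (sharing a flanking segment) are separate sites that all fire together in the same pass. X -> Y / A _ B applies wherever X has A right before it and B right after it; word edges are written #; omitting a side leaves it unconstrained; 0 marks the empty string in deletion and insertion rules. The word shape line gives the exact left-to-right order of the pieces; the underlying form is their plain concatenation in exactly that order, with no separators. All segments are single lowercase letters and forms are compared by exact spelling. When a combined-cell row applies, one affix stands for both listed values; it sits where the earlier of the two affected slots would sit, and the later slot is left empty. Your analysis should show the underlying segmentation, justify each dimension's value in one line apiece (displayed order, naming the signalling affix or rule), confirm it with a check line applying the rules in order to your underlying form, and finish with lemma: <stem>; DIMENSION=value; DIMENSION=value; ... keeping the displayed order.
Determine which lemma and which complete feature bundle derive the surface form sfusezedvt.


underlying: s-fusez-et-vt
SUR=ib - signalled by the affix -et
CASE=gu - signalled by the affix s-
KEL=em - signalled by the affix -vt
check: sfusezetvt -> sfusezedvt
lemma: fusez; SUR=ib; CASE=gu; KEL=em


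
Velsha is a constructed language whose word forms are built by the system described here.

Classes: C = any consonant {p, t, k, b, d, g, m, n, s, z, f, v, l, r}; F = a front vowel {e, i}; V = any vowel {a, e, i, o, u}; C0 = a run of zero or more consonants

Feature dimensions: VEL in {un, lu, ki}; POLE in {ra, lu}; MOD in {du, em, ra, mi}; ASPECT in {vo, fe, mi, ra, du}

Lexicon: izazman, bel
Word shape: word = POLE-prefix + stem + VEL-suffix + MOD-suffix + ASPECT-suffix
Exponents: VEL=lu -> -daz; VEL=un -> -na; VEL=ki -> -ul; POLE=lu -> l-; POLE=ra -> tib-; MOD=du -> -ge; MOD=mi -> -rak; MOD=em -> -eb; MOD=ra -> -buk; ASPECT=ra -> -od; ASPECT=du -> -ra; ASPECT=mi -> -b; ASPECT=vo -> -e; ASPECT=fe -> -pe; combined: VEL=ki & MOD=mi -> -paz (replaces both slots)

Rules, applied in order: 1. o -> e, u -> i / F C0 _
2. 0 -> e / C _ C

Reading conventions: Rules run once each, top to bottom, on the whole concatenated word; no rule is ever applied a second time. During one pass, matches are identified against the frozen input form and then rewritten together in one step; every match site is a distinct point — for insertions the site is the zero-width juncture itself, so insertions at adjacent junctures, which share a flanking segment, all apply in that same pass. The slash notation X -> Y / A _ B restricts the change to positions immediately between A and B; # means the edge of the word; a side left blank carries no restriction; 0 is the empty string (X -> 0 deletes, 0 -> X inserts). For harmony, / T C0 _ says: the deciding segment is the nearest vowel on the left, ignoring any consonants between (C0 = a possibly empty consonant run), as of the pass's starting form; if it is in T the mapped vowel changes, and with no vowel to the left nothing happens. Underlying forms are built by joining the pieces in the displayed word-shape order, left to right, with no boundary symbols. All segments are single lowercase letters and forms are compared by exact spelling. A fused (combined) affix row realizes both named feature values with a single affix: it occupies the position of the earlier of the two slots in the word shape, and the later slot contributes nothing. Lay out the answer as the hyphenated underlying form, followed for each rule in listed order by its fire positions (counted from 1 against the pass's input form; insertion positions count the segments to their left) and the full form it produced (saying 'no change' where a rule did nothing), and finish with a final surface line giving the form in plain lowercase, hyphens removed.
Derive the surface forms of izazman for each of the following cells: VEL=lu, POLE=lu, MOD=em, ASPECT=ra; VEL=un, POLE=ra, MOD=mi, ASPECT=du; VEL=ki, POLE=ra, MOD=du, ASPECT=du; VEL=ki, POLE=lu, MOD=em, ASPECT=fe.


cell VEL=lu, POLE=lu, MOD=em, ASPECT=ra:
underlying: l-izazman-daz-eb-od
1. o -> e, u -> i / F C0 _: fires at position(s) 14: lizazmandazebed
2. 0 -> e / C _ C: inserts after position(s) 5, 8: lizazemanedazebed
surface: lizazemanedazebed

cell VEL=un, POLE=ra, MOD=mi, ASPECT=du:
underlying: tib-izazman-na-rak-ra
1. o -> e, u -> i / F C0 _: no change
2. 0 -> e / C _ C: inserts after position(s) 7, 10, 15: tibizazemanenarakera
surface: tibizazemanenarakera

cell VEL=ki, POLE=ra, MOD=du, ASPECT=du:
underlying: tib-izazman-ul-ge-ra
1. o -> e, u -> i / F C0 _: no change
2. 0 -> e / C _ C: inserts after position(s) 7, 12: tibizazemanulegera
surface: tibizazemanulegera

cell VEL=ki, POLE=lu, MOD=em, ASPECT=fe:
underlying: l-izazman-ul-eb-pe
1. o -> e, u -> i / F C0 _: no change
2. 0 -> e / C _ C: inserts after position(s) 5, 12: lizazemanulebepe
surface: lizazemanulebepe


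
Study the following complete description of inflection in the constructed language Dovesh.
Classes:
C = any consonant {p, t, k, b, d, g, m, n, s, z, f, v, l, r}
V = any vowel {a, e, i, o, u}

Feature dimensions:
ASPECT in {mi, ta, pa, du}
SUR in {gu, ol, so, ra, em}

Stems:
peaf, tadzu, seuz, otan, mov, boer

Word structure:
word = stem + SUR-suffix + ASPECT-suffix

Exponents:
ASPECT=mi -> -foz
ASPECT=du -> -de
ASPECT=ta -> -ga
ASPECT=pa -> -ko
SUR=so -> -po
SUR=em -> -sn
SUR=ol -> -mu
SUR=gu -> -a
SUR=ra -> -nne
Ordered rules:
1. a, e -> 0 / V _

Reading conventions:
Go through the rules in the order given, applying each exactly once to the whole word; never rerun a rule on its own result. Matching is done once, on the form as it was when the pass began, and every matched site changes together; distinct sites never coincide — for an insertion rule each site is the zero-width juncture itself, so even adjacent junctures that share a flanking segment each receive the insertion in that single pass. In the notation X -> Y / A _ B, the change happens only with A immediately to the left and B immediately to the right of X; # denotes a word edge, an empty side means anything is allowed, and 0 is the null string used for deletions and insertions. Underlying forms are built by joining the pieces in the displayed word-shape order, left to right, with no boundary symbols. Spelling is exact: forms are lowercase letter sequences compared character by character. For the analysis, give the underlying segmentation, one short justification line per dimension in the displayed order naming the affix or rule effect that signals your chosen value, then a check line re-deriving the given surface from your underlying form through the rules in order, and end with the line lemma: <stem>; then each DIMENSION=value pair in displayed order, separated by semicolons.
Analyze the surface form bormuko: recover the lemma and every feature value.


underlying: boer-mu-ko
ASPECT=pa - signalled by the affix -ko
SUR=ol - signalled by the affix -mu
check: boermuko -> bormuko
lemma: boer; ASPECT=pa; SUR=ol


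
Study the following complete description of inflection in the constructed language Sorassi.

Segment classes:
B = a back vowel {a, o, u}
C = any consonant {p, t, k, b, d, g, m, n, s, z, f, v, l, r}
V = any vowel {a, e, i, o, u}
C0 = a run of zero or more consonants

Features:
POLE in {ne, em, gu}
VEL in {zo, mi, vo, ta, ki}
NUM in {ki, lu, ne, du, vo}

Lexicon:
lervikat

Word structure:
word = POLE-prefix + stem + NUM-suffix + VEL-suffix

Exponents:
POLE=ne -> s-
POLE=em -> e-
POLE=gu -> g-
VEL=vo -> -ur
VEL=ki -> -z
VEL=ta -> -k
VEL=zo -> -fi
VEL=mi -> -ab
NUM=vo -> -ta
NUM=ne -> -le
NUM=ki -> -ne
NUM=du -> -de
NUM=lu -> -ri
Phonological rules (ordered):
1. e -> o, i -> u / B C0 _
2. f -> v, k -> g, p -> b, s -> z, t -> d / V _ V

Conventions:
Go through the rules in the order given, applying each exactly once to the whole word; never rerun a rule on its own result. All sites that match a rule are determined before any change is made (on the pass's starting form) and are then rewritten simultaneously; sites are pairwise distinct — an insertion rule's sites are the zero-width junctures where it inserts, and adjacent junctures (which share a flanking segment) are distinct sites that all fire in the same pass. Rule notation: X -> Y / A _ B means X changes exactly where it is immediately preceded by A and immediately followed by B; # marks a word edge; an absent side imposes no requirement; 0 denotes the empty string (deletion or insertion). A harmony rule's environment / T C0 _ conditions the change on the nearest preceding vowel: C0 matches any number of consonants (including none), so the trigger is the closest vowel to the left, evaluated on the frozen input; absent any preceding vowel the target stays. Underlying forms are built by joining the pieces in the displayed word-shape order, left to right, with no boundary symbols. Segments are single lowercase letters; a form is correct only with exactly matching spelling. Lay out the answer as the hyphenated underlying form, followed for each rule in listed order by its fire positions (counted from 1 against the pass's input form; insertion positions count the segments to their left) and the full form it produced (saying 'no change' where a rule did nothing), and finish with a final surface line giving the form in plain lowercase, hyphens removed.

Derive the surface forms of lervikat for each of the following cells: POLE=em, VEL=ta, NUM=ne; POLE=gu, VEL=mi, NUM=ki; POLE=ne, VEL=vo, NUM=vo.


cell POLE=em, VEL=ta, NUM=ne:
underlying: e-lervikat-le-k
1. e -> o, i -> u / B C0 _: fires at position(s) 11: elervikatlok
2. f -> v, k -> g, p -> b, s -> z, t -> d / V _ V: fires at position(s) 7: elervigatlok
surface: elervigatlok

cell POLE=gu, VEL=mi, NUM=ki:
underlying: g-lervikat-ne-ab
1. e -> o, i -> u / B C0 _: fires at position(s) 11: glervikatnoab
2. f -> v, k -> g, p -> b, s -> z, t -> d / V _ V: fires at position(s) 7: glervigatnoab
surface: glervigatnoab

cell POLE=ne, VEL=vo, NUM=vo:
underlying: s-lervikat-ta-ur
1. e -> o, i -> u / B C0 _: no change
2. f -> v, k -> g, p -> b, s -> z, t -> d / V _ V: fires at position(s) 7: slervigattaur
surface: slervigattaur


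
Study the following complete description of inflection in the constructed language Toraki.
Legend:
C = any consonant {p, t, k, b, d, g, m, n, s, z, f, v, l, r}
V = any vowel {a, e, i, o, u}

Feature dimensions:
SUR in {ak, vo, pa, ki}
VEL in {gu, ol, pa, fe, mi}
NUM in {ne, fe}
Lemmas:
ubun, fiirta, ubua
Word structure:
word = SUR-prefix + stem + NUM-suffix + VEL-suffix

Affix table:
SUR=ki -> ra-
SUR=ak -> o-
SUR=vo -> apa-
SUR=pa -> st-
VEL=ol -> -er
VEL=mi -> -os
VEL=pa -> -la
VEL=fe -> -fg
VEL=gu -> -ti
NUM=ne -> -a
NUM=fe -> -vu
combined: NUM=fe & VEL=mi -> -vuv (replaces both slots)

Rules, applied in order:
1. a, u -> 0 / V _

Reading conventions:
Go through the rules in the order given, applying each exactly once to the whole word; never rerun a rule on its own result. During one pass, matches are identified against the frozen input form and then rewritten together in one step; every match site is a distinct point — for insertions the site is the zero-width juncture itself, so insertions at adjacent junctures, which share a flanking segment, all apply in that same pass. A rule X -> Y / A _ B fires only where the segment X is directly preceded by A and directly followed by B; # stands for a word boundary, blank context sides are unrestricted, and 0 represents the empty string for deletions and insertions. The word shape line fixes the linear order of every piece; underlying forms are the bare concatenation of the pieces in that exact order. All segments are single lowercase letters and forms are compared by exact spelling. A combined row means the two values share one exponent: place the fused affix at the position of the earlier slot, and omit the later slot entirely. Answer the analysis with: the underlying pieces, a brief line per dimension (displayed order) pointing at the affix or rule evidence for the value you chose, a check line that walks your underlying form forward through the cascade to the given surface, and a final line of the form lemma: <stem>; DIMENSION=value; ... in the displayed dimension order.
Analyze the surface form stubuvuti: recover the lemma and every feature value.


underlying: st-ubua-vu-ti
SUR=pa - signalled by the affix st-
VEL=gu - signalled by the affix -ti
NUM=fe - signalled by the affix -vu
check: stubuavuti -> stubuvuti
lemma: ubua; SUR=pa; VEL=gu; NUM=fe


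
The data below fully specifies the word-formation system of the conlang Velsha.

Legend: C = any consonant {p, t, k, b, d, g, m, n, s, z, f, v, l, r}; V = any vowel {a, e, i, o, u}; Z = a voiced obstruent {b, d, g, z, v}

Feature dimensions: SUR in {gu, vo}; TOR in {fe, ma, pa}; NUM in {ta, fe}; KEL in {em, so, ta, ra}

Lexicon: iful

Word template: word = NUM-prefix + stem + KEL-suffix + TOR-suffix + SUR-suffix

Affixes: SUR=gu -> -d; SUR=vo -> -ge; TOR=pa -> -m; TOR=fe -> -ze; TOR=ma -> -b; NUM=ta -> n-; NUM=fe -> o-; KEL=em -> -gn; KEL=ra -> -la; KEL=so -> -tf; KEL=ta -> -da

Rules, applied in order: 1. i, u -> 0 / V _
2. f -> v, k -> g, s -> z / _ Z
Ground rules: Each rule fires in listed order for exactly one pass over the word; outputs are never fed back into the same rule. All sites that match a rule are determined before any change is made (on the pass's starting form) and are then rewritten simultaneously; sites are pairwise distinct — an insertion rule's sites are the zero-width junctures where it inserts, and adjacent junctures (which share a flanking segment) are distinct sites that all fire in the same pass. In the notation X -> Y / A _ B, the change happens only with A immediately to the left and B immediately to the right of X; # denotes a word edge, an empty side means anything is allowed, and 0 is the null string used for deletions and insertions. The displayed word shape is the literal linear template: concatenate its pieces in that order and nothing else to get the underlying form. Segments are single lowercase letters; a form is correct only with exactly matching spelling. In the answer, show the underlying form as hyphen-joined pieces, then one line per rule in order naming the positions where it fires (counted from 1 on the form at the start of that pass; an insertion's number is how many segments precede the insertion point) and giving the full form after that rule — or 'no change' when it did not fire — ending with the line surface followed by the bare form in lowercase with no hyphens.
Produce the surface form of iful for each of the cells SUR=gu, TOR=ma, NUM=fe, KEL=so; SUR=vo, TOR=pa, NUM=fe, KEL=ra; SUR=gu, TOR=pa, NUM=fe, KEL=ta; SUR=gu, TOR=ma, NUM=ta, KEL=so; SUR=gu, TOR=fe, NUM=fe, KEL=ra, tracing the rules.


cell SUR=gu, TOR=ma, NUM=fe, KEL=so:
underlying: o-iful-tf-b-d
1. i, u -> 0 / V _: fires at position(s) 2: ofultfbd
2. f -> v, k -> g, s -> z / _ Z: fires at position(s) 6: ofultvbd
surface: ofultvbd

cell SUR=vo, TOR=pa, NUM=fe, KEL=ra:
underlying: o-iful-la-m-ge
1. i, u -> 0 / V _: fires at position(s) 2: ofullamge
2. f -> v, k -> g, s -> z / _ Z: no change
surface: ofullamge

cell SUR=gu, TOR=pa, NUM=fe, KEL=ta:
underlying: o-iful-da-m-d
1. i, u -> 0 / V _: fires at position(s) 2: ofuldamd
2. f -> v, k -> g, s -> z / _ Z: no change
surface: ofuldamd

cell SUR=gu, TOR=ma, NUM=ta, KEL=so:
underlying: n-iful-tf-b-d
1. i, u -> 0 / V _: no change
2. f -> v, k -> g, s -> z / _ Z: fires at position(s) 7: nifultvbd
surface: nifultvbd

cell SUR=gu, TOR=fe, NUM=fe, KEL=ra:
underlying: o-iful-la-ze-d
1. i, u -> 0 / V _: fires at position(s) 2: ofullazed
2. f -> v, k -> g, s -> z / _ Z: no change
surface: ofullazed


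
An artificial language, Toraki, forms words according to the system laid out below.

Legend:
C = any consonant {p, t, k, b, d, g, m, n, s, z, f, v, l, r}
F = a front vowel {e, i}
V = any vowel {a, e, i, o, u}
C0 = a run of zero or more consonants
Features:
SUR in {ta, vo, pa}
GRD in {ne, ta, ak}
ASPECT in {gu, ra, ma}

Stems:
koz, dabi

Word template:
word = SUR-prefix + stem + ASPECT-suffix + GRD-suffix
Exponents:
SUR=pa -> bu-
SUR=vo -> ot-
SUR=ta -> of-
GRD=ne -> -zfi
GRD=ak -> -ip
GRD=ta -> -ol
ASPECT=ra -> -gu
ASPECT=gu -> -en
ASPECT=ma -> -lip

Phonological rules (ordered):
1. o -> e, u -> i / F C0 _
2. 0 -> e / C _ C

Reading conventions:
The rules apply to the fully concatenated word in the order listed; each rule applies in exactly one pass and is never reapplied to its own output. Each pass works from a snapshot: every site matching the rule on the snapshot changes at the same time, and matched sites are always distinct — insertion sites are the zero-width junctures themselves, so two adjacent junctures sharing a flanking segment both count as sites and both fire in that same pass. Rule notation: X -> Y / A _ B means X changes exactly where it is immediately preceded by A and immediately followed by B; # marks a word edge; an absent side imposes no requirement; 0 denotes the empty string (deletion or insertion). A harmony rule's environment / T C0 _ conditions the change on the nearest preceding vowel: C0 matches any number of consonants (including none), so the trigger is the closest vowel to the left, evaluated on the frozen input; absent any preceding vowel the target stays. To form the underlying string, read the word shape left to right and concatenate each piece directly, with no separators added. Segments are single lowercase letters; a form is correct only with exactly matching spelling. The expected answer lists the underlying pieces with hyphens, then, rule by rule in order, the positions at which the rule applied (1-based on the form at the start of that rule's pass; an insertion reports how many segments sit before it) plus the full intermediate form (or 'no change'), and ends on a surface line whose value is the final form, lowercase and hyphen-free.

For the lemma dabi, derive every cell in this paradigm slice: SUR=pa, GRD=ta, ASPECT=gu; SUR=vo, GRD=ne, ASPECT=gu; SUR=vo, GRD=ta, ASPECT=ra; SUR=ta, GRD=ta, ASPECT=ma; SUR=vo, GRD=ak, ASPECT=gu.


cell SUR=pa, GRD=ta, ASPECT=gu:
underlying: bu-dabi-en-ol
1. o -> e, u -> i / F C0 _: fires at position(s) 9: budabienel
2. 0 -> e / C _ C: no change
surface: budabienel

cell SUR=vo, GRD=ne, ASPECT=gu:
underlying: ot-dabi-en-zfi
1. o -> e, u -> i / F C0 _: no change
2. 0 -> e / C _ C: inserts after position(s) 2, 8, 9: otedabienezefi
surface: otedabienezefi

cell SUR=vo, GRD=ta, ASPECT=ra:
underlying: ot-dabi-gu-ol
1. o -> e, u -> i / F C0 _: fires at position(s) 8: otdabigiol
2. 0 -> e / C _ C: inserts after position(s) 2: otedabigiol
surface: otedabigiol

cell SUR=ta, GRD=ta, ASPECT=ma:
underlying: of-dabi-lip-ol
1. o -> e, u -> i / F C0 _: fires at position(s) 10: ofdabilipel
2. 0 -> e / C _ C: inserts after position(s) 2: ofedabilipel
surface: ofedabilipel

cell SUR=vo, GRD=ak, ASPECT=gu:
underlying: ot-dabi-en-ip
1. o -> e, u -> i / F C0 _: no change
2. 0 -> e / C _ C: inserts after position(s) 2: otedabienip
surface: otedabienip


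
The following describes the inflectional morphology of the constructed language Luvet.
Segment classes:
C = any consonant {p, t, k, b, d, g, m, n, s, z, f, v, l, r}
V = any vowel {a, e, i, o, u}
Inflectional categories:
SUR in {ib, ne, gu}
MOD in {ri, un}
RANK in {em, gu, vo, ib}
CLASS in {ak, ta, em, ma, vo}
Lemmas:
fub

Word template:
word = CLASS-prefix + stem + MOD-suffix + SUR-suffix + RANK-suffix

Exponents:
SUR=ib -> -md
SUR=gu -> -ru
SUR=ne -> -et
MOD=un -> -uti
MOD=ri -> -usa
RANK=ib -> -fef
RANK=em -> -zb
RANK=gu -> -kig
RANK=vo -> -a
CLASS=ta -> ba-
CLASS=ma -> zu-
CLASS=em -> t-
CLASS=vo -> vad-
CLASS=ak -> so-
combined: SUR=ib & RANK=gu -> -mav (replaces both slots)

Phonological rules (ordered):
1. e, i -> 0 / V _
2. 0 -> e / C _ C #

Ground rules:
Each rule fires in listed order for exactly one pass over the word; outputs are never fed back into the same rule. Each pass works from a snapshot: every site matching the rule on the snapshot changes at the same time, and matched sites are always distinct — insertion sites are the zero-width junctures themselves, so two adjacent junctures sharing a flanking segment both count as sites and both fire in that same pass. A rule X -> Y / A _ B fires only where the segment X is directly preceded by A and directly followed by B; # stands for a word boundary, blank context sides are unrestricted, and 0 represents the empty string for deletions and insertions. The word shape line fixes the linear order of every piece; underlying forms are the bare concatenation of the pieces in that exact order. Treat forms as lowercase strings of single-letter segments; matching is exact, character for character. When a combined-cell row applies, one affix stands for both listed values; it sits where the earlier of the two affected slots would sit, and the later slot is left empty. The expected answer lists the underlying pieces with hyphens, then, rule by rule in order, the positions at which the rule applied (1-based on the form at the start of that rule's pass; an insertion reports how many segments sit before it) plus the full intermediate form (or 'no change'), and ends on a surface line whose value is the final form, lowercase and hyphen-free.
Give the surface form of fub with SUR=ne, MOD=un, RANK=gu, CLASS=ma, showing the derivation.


underlying: zu-fub-uti-et-kig
1. e, i -> 0 / V _: fires at position(s) 9: zufubutitkig
2. 0 -> e / C _ C #: no change
surface: zufubutitkig


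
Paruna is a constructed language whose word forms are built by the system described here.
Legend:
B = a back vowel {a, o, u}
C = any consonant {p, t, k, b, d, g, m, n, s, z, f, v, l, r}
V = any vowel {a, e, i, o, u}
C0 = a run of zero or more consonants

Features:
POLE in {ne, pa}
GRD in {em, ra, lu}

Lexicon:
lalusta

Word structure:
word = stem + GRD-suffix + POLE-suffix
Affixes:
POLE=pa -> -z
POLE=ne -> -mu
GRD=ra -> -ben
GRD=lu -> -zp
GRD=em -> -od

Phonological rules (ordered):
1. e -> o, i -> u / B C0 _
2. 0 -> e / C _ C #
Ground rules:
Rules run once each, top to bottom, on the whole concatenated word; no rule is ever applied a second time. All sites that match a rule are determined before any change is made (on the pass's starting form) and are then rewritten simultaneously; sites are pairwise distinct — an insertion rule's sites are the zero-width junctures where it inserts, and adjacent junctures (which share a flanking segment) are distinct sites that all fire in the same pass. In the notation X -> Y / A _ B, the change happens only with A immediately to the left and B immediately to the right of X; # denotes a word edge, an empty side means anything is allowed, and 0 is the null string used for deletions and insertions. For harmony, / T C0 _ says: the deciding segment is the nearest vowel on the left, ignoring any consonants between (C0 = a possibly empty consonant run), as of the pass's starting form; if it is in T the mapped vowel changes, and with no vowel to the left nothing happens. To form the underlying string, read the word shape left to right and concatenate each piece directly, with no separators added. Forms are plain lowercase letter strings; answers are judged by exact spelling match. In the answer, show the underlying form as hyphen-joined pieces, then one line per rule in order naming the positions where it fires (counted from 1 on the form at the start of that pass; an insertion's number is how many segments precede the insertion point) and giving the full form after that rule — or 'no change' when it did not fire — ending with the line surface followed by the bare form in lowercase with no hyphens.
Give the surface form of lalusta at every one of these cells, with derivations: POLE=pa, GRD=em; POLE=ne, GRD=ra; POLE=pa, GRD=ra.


cell POLE=pa, GRD=em:
underlying: lalusta-od-z
1. e -> o, i -> u / B C0 _: no change
2. 0 -> e / C _ C #: inserts after position(s) 9: lalustaodez
surface: lalustaodez

cell POLE=ne, GRD=ra:
underlying: lalusta-ben-mu
1. e -> o, i -> u / B C0 _: fires at position(s) 9: lalustabonmu
2. 0 -> e / C _ C #: no change
surface: lalustabonmu

cell POLE=pa, GRD=ra:
underlying: lalusta-ben-z
1. e -> o, i -> u / B C0 _: fires at position(s) 9: lalustabonz
2. 0 -> e / C _ C #: inserts after position(s) 10: lalustabonez
surface: lalustabonez


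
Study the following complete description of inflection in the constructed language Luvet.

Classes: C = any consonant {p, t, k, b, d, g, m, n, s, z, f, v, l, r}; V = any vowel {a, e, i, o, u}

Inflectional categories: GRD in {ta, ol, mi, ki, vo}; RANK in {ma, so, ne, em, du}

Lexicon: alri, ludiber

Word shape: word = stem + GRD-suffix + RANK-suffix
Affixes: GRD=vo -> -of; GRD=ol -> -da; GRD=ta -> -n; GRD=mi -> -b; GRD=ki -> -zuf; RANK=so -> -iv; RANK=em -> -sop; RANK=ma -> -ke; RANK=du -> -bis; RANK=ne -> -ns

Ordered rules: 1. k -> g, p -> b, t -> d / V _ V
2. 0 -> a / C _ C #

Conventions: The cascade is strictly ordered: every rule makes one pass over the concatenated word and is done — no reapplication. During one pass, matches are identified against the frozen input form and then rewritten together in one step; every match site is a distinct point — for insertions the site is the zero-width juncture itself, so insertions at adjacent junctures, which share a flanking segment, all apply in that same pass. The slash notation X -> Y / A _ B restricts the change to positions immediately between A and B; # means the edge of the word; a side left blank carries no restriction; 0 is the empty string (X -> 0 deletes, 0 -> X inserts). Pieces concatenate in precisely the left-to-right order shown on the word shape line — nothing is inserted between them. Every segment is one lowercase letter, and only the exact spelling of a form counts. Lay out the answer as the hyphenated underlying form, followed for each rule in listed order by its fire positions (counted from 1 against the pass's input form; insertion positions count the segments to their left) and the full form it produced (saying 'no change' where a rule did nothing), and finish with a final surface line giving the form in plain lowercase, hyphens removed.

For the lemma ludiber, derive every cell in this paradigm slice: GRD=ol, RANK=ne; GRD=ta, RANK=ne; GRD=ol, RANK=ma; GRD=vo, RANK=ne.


cell GRD=ol, RANK=ne:
underlying: ludiber-da-ns
1. k -> g, p -> b, t -> d / V _ V: no change
2. 0 -> a / C _ C #: inserts after position(s) 10: ludiberdanas
surface: ludiberdanas

cell GRD=ta, RANK=ne:
underlying: ludiber-n-ns
1. k -> g, p -> b, t -> d / V _ V: no change
2. 0 -> a / C _ C #: inserts after position(s) 9: ludibernnas
surface: ludibernnas

cell GRD=ol, RANK=ma:
underlying: ludiber-da-ke
1. k -> g, p -> b, t -> d / V _ V: fires at position(s) 10: ludiberdage
2. 0 -> a / C _ C #: no change
surface: ludiberdage

cell GRD=vo, RANK=ne:
underlying: ludiber-of-ns
1. k -> g, p -> b, t -> d / V _ V: no change
2. 0 -> a / C _ C #: inserts after position(s) 10: ludiberofnas
surface: ludiberofnas


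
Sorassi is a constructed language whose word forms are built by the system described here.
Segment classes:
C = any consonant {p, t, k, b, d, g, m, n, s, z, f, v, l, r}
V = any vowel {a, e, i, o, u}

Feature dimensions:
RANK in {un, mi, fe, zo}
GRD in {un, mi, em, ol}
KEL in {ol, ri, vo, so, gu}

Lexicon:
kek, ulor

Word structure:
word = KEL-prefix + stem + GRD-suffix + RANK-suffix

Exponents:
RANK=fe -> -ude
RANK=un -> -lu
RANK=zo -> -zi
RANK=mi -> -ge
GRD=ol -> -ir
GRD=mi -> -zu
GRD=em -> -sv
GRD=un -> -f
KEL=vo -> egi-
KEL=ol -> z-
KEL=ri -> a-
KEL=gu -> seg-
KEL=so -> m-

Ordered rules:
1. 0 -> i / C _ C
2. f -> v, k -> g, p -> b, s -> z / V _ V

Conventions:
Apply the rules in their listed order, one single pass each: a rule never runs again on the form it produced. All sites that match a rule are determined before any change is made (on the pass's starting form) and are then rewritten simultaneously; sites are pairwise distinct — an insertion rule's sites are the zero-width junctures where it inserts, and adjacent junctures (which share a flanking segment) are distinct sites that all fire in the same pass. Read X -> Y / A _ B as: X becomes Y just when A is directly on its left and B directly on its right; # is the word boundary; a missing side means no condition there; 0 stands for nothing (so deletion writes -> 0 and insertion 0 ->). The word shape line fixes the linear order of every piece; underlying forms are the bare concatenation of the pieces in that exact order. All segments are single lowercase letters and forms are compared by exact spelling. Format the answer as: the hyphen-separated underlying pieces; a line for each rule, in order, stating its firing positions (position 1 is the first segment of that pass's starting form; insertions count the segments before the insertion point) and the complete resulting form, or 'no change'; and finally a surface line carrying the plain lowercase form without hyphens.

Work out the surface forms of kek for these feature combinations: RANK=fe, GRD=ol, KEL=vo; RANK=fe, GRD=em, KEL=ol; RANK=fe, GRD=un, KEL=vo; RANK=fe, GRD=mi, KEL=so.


cell RANK=fe, GRD=ol, KEL=vo:
underlying: egi-kek-ir-ude
1. 0 -> i / C _ C: no change
2. f -> v, k -> g, p -> b, s -> z / V _ V: fires at position(s) 4, 6: egigegirude
surface: egigegirude

cell RANK=fe, GRD=em, KEL=ol:
underlying: z-kek-sv-ude
1. 0 -> i / C _ C: inserts after position(s) 1, 4, 5: zikekisivude
2. f -> v, k -> g, p -> b, s -> z / V _ V: fires at position(s) 3, 5, 7: zigegizivude
surface: zigegizivude

cell RANK=fe, GRD=un, KEL=vo:
underlying: egi-kek-f-ude
1. 0 -> i / C _ C: inserts after position(s) 6: egikekifude
2. f -> v, k -> g, p -> b, s -> z / V _ V: fires at position(s) 4, 6, 8: egigegivude
surface: egigegivude

cell RANK=fe, GRD=mi, KEL=so:
underlying: m-kek-zu-ude
1. 0 -> i / C _ C: inserts after position(s) 1, 4: mikekizuude
2. f -> v, k -> g, p -> b, s -> z / V _ V: fires at position(s) 3, 5: migegizuude
surface: migegizuude


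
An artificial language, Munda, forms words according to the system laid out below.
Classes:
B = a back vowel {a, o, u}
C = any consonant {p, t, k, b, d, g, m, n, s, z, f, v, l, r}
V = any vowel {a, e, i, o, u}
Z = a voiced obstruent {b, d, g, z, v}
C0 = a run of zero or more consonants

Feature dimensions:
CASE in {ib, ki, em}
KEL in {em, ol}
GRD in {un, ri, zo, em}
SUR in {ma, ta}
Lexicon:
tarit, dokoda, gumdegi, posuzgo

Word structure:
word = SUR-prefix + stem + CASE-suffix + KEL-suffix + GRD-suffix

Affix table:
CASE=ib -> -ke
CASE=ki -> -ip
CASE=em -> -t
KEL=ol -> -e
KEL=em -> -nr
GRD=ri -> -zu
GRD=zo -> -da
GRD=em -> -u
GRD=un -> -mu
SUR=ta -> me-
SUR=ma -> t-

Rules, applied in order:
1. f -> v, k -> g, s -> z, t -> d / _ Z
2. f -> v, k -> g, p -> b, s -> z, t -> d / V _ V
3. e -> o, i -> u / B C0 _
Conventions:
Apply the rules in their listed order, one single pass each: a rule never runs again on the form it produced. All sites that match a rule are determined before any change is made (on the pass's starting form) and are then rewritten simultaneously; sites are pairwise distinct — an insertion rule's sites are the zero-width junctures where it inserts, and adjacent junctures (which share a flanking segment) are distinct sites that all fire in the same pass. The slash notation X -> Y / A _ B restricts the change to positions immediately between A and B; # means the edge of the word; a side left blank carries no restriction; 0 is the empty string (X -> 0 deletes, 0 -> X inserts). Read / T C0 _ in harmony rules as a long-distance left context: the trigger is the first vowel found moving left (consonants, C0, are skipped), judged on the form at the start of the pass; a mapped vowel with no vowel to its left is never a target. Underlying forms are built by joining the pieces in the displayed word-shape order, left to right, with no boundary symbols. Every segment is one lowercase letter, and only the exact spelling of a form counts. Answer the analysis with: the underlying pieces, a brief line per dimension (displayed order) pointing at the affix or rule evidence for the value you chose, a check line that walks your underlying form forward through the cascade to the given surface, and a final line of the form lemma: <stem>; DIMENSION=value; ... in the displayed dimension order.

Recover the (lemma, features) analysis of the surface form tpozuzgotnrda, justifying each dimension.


underlying: t-posuzgo-t-nr-da
CASE=em - signalled by the affix -t
KEL=em - signalled by the affix -nr
GRD=zo - signalled by the affix -da
SUR=ma - signalled by the affix t-
check: tposuzgotnrda -> tposuzgotnrda -> tpozuzgotnrda -> tpozuzgotnrda
lemma: posuzgo; CASE=em; KEL=em; GRD=zo; SUR=ma
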